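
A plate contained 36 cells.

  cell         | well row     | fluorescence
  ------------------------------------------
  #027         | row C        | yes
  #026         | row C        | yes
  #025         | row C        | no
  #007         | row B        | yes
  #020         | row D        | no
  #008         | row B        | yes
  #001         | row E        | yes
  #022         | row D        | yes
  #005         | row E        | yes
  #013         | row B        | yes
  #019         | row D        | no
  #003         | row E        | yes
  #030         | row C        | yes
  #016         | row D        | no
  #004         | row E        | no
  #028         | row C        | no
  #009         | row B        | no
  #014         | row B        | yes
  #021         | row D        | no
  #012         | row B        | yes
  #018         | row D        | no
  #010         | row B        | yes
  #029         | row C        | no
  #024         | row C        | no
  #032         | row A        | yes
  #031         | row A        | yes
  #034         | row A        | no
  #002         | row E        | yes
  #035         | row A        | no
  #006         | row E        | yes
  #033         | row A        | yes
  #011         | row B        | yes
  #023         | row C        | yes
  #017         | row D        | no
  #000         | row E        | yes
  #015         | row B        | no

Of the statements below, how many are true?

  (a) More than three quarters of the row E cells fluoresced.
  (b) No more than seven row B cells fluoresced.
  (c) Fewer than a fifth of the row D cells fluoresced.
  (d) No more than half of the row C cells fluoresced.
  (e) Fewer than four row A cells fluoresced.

5

(a) row E: |A| = 7, |A ∩ B| = 6; needs |A ∩ B| / |A| > 3/4 — true.
(b) row B: |A| = 9, |A ∩ B| = 7; needs |A ∩ B| ≤ 7 — true.
(c) row D: |A| = 7, |A ∩ B| = 1; needs |A ∩ B| / |A| < 1/5 — true.
(d) row C: |A| = 8, |A ∩ B| = 4; needs |A ∩ B| ≤ |A ∖ B| — true.
(e) row A: |A| = 5, |A ∩ B| = 3; needs |A ∩ B| < 4 — true.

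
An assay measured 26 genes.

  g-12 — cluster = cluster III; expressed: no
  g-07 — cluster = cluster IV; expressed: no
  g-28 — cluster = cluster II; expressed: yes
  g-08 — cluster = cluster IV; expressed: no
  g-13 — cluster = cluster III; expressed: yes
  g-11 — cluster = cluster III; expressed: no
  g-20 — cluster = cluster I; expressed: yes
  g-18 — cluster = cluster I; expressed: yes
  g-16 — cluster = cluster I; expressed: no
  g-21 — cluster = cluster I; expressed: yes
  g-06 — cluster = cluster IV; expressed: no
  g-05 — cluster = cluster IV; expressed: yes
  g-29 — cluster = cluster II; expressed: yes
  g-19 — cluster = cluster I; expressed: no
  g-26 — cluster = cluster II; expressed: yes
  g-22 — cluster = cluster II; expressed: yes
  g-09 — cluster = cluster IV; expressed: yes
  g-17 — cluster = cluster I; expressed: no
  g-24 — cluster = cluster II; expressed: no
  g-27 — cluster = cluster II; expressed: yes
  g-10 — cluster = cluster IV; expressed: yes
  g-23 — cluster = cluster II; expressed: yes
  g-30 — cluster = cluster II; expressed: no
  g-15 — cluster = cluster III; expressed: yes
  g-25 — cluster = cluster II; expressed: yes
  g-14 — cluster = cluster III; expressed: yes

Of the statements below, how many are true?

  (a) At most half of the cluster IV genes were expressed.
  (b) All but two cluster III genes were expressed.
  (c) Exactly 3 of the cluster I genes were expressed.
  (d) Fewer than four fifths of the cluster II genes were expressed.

(a) cluster IV: |A| = 6, |A ∩ B| = 3; needs |A ∩ B| ≤ |A ∖ B| — true.
(b) cluster III: |A| = 5, |A ∩ B| = 3; needs |A ∖ B| = 2 — true.
(c) cluster I: |A| = 6, |A ∩ B| = 3; needs |A ∩ B| = 3 — true.
(d) cluster II: |A| = 9, |A ∩ B| = 7; needs |A ∩ B| / |A| < 4/5 — true.

4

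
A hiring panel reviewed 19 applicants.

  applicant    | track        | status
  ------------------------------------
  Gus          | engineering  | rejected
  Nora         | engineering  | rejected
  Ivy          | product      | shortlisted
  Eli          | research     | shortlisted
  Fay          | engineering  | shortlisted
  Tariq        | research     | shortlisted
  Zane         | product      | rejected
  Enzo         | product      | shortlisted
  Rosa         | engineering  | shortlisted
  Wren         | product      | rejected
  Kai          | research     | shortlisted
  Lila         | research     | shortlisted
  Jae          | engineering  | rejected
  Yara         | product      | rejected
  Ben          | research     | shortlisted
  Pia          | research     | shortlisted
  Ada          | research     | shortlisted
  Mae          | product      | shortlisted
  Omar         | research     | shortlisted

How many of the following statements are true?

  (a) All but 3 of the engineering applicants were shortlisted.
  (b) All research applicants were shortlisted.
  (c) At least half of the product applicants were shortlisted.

3

(a) engineering: |A| = 5, |A ∩ B| = 2; needs |A ∖ B| = 3 — true.
(b) research: |A| = 8, |A ∩ B| = 8; needs A ⊆ B, i.e. every element of A is in B (|A ∖ B| = 0) — true.
(c) product: |A| = 6, |A ∩ B| = 3; needs |A ∩ B| ≥ |A ∖ B| — true.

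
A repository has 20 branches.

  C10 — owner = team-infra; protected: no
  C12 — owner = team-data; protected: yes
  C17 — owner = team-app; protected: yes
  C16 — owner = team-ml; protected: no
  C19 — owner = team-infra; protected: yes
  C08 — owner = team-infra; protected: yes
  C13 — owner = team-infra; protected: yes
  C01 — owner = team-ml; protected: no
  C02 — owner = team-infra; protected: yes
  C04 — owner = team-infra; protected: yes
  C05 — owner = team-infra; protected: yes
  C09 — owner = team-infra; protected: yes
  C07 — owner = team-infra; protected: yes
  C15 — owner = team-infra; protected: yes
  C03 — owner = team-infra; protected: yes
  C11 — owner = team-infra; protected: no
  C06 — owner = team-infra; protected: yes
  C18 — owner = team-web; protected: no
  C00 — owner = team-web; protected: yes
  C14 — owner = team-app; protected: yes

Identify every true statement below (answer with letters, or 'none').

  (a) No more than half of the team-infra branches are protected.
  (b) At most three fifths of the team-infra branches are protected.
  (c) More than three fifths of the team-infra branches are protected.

(c)

|A| = 13, |A ∩ B| = 11, |A ∖ B| = 2.
(a) |A ∩ B| ≤ |A ∖ B|: fails.
(b) |A ∩ B| / |A| ≤ 3/5: fails.
(c) |A ∩ B| / |A| > 3/5: holds.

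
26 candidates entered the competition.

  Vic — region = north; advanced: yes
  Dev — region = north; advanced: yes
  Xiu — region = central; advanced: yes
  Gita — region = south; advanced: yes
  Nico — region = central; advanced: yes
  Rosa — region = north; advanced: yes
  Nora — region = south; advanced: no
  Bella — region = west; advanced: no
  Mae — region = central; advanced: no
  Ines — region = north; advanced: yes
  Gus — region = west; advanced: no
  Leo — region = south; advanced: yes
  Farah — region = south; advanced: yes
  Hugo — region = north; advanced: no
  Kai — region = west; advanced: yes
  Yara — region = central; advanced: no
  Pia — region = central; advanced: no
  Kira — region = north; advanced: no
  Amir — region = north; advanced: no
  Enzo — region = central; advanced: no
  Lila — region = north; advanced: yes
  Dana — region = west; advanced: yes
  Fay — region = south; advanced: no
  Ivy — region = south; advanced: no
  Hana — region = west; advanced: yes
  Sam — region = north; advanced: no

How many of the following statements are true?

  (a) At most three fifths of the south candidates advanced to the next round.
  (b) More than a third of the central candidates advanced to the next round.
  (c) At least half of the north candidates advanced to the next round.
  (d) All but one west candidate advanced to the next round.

2

(a) south: |A| = 6, |A ∩ B| = 3; needs |A ∩ B| / |A| ≤ 3/5 — true.
(b) central: |A| = 6, |A ∩ B| = 2; needs |A ∩ B| / |A| > 1/3 — false.
(c) north: |A| = 9, |A ∩ B| = 5; needs |A ∩ B| ≥ |A ∖ B| — true.
(d) west: |A| = 5, |A ∩ B| = 3; needs |A ∖ B| = 1 — false.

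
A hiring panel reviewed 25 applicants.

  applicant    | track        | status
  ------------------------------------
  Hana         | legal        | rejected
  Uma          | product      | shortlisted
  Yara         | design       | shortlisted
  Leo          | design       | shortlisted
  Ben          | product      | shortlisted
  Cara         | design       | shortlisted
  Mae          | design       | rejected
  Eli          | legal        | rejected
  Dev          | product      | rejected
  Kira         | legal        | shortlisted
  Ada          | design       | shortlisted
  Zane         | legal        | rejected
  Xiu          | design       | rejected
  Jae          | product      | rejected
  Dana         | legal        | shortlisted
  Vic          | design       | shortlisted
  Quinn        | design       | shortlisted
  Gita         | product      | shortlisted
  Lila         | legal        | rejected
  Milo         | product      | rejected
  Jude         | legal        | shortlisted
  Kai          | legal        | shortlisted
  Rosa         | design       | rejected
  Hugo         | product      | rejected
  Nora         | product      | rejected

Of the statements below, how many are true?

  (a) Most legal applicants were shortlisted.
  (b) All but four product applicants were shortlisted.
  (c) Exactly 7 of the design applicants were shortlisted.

0

(a) legal: |A| = 8, |A ∩ B| = 4; needs |A ∩ B| > |A ∖ B| — false.
(b) product: |A| = 8, |A ∩ B| = 3; needs |A ∖ B| = 4 — false.
(c) design: |A| = 9, |A ∩ B| = 6; needs |A ∩ B| = 7 — false.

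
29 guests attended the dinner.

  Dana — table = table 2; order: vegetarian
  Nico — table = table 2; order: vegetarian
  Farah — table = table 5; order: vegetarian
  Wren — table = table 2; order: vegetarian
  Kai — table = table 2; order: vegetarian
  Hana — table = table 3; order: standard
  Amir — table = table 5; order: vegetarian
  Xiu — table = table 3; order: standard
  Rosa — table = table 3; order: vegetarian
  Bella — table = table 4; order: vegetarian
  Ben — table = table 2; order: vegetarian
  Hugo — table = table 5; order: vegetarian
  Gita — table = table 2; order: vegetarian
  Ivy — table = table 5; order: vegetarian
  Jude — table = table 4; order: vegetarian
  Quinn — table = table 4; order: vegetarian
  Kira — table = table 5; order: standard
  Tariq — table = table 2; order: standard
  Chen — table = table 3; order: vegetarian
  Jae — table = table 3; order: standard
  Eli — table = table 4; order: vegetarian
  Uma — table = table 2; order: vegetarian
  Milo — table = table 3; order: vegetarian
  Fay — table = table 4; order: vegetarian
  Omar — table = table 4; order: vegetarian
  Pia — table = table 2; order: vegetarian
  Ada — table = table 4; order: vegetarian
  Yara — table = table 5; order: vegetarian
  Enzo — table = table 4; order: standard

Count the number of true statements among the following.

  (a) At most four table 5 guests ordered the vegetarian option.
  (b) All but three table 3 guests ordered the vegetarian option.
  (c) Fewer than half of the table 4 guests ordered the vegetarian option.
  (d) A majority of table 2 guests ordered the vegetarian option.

2

(a) table 5: |A| = 6, |A ∩ B| = 5; needs |A ∩ B| ≤ 4 — false.
(b) table 3: |A| = 6, |A ∩ B| = 3; needs |A ∖ B| = 3 — true.
(c) table 4: |A| = 8, |A ∩ B| = 7; needs |A ∩ B| < |A ∖ B| — false.
(d) table 2: |A| = 9, |A ∩ B| = 8; needs |A ∩ B| > |A ∖ B| — true.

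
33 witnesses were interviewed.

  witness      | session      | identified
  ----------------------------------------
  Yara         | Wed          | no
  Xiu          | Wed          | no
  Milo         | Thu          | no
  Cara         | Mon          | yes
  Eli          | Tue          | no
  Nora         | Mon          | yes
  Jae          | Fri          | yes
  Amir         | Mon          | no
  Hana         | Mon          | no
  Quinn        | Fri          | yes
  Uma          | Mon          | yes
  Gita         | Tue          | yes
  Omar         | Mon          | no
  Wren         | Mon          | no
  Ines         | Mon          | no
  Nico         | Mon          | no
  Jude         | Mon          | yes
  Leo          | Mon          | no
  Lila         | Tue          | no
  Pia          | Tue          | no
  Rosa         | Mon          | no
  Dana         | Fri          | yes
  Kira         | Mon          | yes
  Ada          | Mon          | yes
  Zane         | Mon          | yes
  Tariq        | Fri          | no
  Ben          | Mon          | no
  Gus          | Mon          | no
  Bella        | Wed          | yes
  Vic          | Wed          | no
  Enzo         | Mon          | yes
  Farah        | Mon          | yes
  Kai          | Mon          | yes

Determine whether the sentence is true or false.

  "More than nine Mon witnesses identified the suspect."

The determiner here denotes the relation: |A ∩ B| > 9.
|A| = 20, |A ∩ B| = 10, |A ∖ B| = 10.
|A ∩ B| = 10, so the statement is true.

True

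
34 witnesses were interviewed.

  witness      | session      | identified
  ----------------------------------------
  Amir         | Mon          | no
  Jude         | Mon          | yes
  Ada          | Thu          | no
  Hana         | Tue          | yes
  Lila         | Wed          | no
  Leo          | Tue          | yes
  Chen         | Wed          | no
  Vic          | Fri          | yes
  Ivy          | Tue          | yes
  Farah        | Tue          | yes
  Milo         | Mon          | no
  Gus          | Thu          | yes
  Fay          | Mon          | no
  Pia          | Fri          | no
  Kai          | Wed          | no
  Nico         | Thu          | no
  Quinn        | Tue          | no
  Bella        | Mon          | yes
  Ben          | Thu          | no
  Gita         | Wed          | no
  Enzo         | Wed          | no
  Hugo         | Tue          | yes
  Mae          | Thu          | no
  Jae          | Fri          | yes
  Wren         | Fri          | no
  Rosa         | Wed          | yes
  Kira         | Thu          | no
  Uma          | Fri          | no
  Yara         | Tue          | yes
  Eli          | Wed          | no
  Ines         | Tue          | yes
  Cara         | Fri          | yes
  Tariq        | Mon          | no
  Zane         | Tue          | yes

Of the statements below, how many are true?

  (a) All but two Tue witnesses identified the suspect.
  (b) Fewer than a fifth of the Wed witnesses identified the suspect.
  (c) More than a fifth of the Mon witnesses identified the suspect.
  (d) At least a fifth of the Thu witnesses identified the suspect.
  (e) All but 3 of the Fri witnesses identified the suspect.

3

(a) Tue: |A| = 9, |A ∩ B| = 8; needs |A ∖ B| = 2 — false.
(b) Wed: |A| = 7, |A ∩ B| = 1; needs |A ∩ B| / |A| < 1/5 — true.
(c) Mon: |A| = 6, |A ∩ B| = 2; needs |A ∩ B| / |A| > 1/5 — true.
(d) Thu: |A| = 6, |A ∩ B| = 1; needs |A ∩ B| / |A| ≥ 1/5 — false.
(e) Fri: |A| = 6, |A ∩ B| = 3; needs |A ∖ B| = 3 — true.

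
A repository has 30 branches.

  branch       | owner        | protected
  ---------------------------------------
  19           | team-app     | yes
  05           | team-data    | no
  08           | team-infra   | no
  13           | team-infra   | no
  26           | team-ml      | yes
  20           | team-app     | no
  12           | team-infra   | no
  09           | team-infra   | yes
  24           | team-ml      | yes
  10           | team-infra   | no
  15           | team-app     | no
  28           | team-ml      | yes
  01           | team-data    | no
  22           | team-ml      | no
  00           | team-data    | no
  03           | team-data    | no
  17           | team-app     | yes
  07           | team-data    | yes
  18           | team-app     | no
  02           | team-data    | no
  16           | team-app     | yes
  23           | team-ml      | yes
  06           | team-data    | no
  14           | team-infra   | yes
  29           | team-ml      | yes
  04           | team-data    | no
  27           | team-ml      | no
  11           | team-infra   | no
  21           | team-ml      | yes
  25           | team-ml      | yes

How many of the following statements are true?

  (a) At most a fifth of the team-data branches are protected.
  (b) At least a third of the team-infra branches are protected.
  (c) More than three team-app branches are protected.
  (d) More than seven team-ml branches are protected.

(a) team-data: |A| = 8, |A ∩ B| = 1; needs |A ∩ B| / |A| ≤ 1/5 — true.
(b) team-infra: |A| = 7, |A ∩ B| = 2; needs |A ∩ B| / |A| ≥ 1/3 — false.
(c) team-app: |A| = 6, |A ∩ B| = 3; needs |A ∩ B| > 3 — false.
(d) team-ml: |A| = 9, |A ∩ B| = 7; needs |A ∩ B| > 7 — false.

1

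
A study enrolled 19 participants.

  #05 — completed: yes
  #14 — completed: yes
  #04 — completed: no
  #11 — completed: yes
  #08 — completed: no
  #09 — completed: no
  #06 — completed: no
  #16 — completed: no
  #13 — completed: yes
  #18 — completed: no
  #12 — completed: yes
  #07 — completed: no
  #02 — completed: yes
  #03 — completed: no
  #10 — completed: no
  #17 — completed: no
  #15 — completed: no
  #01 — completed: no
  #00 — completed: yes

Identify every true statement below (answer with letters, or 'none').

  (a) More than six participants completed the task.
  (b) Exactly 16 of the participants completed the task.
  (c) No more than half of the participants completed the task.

|A| = 19, |A ∩ B| = 7, |A ∖ B| = 12.
(a) |A ∩ B| > 6: holds.
(b) |A ∩ B| = 16: fails.
(c) |A ∩ B| ≤ |A ∖ B|: holds.

(a), (c)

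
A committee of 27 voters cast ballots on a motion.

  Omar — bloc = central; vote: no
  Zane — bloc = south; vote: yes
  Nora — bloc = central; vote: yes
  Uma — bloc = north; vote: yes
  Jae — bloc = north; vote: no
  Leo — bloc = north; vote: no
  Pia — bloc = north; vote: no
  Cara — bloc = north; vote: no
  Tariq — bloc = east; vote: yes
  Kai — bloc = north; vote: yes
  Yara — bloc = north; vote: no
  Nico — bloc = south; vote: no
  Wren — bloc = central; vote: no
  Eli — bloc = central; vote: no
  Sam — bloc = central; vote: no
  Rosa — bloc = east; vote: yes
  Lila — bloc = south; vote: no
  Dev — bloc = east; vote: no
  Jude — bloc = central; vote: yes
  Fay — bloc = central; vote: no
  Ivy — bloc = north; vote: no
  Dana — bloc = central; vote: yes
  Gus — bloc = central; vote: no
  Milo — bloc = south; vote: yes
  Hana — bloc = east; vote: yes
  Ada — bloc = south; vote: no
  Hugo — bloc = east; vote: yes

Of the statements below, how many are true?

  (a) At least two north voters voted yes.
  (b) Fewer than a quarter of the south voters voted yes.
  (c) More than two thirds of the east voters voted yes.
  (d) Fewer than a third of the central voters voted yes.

(a) north: |A| = 8, |A ∩ B| = 2; needs |A ∩ B| ≥ 2 — true.
(b) south: |A| = 5, |A ∩ B| = 2; needs |A ∩ B| / |A| < 1/4 — false.
(c) east: |A| = 5, |A ∩ B| = 4; needs |A ∩ B| / |A| > 2/3 — true.
(d) central: |A| = 9, |A ∩ B| = 3; needs |A ∩ B| / |A| < 1/3 — false.

2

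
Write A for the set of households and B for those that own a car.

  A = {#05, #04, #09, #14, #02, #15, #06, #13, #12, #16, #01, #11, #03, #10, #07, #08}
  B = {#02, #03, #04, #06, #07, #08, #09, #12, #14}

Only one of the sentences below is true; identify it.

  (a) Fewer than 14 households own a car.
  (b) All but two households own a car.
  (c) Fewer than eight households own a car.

|A| = 16, |A ∩ B| = 9, |A ∖ B| = 7.
(a) requires |A ∩ B| < 14: true.
(b) requires |A ∖ B| = 2: false.
(c) requires |A ∩ B| < 8: false.

(a)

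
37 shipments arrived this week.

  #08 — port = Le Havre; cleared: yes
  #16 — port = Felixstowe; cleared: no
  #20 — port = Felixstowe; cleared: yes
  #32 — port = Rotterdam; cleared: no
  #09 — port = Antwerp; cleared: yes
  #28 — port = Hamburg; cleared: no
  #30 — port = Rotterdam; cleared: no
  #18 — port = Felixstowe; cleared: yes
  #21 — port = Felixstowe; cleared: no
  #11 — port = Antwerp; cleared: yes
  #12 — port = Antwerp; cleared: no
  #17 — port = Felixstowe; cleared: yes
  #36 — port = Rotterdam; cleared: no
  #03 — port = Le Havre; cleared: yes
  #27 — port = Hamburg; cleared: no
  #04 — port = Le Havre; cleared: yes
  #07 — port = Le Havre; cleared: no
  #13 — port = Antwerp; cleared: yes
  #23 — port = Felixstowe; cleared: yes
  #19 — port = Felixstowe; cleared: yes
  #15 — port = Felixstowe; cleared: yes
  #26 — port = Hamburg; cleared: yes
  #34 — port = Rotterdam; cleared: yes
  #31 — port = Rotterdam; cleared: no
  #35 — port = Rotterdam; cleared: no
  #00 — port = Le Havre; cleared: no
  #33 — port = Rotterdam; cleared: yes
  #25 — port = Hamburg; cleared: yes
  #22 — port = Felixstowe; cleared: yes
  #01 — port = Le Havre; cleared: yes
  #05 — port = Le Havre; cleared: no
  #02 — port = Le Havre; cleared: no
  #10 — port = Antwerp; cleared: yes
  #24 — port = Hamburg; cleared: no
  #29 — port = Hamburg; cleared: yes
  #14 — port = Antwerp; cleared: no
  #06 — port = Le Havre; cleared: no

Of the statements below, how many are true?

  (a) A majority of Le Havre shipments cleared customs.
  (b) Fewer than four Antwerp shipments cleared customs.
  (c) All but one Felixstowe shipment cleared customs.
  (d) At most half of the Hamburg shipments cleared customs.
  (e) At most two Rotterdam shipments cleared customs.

(a) Le Havre: |A| = 9, |A ∩ B| = 4; needs |A ∩ B| > |A ∖ B| — false.
(b) Antwerp: |A| = 6, |A ∩ B| = 4; needs |A ∩ B| < 4 — false.
(c) Felixstowe: |A| = 9, |A ∩ B| = 7; needs |A ∖ B| = 1 — false.
(d) Hamburg: |A| = 6, |A ∩ B| = 3; needs |A ∩ B| ≤ |A ∖ B| — true.
(e) Rotterdam: |A| = 7, |A ∩ B| = 2; needs |A ∩ B| ≤ 2 — true.

2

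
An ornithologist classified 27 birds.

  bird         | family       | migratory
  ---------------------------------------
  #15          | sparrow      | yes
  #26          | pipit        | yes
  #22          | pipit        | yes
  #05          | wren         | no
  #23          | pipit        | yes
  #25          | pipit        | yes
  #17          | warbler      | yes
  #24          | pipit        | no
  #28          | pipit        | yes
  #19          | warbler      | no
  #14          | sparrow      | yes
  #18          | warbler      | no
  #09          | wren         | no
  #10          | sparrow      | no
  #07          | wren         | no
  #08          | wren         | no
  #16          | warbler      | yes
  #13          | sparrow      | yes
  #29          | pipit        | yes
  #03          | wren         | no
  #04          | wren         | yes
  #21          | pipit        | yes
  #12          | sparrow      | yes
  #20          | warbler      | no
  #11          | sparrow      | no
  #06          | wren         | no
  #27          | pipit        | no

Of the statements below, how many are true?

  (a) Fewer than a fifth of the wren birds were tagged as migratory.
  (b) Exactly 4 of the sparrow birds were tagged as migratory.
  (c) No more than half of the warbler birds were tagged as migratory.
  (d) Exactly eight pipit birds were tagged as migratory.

(a) wren: |A| = 7, |A ∩ B| = 1; needs |A ∩ B| / |A| < 1/5 — true.
(b) sparrow: |A| = 6, |A ∩ B| = 4; needs |A ∩ B| = 4 — true.
(c) warbler: |A| = 5, |A ∩ B| = 2; needs |A ∩ B| ≤ |A ∖ B| — true.
(d) pipit: |A| = 9, |A ∩ B| = 7; needs |A ∩ B| = 8 — false.

3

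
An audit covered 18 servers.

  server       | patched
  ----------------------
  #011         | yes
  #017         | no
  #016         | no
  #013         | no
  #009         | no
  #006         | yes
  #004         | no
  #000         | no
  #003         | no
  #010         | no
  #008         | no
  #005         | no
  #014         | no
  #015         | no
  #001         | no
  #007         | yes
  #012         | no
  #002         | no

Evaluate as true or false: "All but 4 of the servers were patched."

The determiner here denotes the relation: |A ∖ B| = 4.
|A| = 18, |A ∩ B| = 3, |A ∖ B| = 15.
|A ∖ B| = 15, so the statement is false.

False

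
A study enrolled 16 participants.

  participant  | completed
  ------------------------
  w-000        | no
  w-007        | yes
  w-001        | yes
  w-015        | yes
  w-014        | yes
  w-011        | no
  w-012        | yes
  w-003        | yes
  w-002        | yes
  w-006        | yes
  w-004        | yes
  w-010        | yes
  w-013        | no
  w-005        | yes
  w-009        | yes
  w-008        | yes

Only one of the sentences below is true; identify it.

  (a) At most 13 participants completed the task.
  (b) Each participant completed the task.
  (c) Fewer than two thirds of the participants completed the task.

(a)

|A| = 16, |A ∩ B| = 13, |A ∖ B| = 3.
(a) requires |A ∩ B| ≤ 13: true.
(b) requires A ⊆ B, i.e. every element of A is in B (|A ∖ B| = 0): false.
(c) requires |A ∩ B| / |A| < 2/3: false.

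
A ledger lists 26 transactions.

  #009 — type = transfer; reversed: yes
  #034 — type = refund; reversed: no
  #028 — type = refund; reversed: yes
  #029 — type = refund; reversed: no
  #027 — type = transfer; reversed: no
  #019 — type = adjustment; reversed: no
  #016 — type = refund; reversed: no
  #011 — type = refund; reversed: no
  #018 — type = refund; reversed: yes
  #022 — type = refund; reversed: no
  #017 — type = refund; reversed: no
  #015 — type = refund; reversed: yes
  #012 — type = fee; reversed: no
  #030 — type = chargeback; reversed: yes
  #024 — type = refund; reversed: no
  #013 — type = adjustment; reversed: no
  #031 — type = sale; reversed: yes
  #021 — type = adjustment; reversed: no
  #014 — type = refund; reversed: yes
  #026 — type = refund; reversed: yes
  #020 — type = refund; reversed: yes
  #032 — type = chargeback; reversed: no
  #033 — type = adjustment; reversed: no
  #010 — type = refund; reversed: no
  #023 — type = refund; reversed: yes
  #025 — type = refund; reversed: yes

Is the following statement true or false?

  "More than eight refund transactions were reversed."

The determiner here denotes the relation: |A ∩ B| > 8.
|A| = 16, |A ∩ B| = 8, |A ∖ B| = 8.
|A ∩ B| = 8, so the statement is false.

False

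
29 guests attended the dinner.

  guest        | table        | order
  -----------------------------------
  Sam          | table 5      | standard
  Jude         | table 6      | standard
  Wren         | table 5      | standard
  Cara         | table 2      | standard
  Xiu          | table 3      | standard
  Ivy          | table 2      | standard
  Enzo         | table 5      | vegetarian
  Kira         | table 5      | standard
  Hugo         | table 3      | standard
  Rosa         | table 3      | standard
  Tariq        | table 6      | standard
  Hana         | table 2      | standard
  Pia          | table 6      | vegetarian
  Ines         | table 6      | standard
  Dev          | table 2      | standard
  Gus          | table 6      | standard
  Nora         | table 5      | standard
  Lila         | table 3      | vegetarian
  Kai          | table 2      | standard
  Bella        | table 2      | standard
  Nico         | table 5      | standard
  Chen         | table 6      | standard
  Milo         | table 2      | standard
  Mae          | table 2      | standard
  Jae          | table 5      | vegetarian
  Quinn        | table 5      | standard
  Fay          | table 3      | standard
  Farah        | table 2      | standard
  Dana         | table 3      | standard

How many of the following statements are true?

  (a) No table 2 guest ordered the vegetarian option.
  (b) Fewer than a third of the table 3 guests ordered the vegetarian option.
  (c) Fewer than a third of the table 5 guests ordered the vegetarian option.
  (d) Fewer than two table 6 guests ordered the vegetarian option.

4

(a) table 2: |A| = 9, |A ∩ B| = 0; needs A ∩ B = ∅ (|A ∩ B| = 0) — true.
(b) table 3: |A| = 6, |A ∩ B| = 1; needs |A ∩ B| / |A| < 1/3 — true.
(c) table 5: |A| = 8, |A ∩ B| = 2; needs |A ∩ B| / |A| < 1/3 — true.
(d) table 6: |A| = 6, |A ∩ B| = 1; needs |A ∩ B| < 2 — true.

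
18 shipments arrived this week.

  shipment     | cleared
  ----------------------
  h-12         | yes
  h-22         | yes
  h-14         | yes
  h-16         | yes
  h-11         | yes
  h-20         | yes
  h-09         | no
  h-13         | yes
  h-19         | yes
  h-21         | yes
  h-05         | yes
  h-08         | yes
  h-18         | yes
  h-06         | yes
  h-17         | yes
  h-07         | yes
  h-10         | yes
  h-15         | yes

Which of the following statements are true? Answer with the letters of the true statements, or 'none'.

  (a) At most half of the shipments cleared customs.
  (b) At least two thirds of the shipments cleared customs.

(b)

|A| = 18, |A ∩ B| = 17, |A ∖ B| = 1.
(a) |A ∩ B| ≤ |A ∖ B|: fails.
(b) |A ∩ B| / |A| ≥ 2/3: holds.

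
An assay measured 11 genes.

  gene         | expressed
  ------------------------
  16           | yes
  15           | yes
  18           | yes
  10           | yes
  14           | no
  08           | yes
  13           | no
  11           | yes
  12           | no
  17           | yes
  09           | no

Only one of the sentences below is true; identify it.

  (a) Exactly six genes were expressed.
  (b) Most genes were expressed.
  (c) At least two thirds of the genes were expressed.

(b)

|A| = 11, |A ∩ B| = 7, |A ∖ B| = 4.
(a) requires |A ∩ B| = 6: false.
(b) requires |A ∩ B| > |A ∖ B|: true.
(c) requires |A ∩ B| / |A| ≥ 2/3: false.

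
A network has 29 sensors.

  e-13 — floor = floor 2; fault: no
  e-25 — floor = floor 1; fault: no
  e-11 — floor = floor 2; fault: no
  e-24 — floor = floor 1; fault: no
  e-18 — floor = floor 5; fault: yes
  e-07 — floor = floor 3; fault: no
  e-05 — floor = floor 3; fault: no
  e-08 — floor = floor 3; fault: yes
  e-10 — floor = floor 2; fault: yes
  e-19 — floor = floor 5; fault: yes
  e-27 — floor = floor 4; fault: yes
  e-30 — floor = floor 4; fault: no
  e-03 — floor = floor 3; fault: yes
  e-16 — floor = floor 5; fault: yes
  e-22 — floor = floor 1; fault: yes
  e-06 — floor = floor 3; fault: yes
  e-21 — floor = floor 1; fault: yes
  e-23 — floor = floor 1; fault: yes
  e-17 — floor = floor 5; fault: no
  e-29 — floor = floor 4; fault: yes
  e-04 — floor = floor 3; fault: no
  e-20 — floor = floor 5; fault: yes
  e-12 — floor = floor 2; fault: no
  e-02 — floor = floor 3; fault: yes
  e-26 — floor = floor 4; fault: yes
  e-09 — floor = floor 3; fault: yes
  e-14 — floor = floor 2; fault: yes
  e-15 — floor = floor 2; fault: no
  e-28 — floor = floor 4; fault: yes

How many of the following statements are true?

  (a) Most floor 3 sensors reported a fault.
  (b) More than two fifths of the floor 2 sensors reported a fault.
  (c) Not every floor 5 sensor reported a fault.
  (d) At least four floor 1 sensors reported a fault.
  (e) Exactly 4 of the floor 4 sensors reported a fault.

3

(a) floor 3: |A| = 8, |A ∩ B| = 5; needs |A ∩ B| > |A ∖ B| — true.
(b) floor 2: |A| = 6, |A ∩ B| = 2; needs |A ∩ B| / |A| > 2/5 — false.
(c) floor 5: |A| = 5, |A ∩ B| = 4; needs A ⊄ B (|A ∖ B| ≥ 1) — true.
(d) floor 1: |A| = 5, |A ∩ B| = 3; needs |A ∩ B| ≥ 4 — false.
(e) floor 4: |A| = 5, |A ∩ B| = 4; needs |A ∩ B| = 4 — true.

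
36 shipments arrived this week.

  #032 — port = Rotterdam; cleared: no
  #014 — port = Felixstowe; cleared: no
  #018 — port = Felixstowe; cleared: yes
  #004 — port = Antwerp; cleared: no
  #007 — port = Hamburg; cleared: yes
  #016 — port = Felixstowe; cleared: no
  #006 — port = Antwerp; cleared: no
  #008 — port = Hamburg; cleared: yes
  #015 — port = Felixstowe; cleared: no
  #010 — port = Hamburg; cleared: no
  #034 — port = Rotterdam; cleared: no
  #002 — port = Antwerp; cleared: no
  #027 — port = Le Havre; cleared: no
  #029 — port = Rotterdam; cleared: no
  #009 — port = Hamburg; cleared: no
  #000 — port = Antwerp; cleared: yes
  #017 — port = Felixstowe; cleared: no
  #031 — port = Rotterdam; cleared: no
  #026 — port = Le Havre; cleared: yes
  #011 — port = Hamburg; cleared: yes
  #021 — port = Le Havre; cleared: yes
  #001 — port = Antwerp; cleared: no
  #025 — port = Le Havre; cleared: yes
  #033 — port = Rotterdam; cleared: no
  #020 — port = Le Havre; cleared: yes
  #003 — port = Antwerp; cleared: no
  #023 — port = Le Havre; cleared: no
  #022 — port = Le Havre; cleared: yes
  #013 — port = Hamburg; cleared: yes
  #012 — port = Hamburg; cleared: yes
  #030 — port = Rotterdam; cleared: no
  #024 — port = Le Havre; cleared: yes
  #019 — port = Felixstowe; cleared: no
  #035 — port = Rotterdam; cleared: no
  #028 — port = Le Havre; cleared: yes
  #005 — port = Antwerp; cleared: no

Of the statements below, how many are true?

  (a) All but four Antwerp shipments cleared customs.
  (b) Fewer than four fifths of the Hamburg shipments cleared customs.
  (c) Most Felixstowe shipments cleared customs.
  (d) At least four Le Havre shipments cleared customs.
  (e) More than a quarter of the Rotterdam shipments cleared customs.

(a) Antwerp: |A| = 7, |A ∩ B| = 1; needs |A ∖ B| = 4 — false.
(b) Hamburg: |A| = 7, |A ∩ B| = 5; needs |A ∩ B| / |A| < 4/5 — true.
(c) Felixstowe: |A| = 6, |A ∩ B| = 1; needs |A ∩ B| > |A ∖ B| — false.
(d) Le Havre: |A| = 9, |A ∩ B| = 7; needs |A ∩ B| ≥ 4 — true.
(e) Rotterdam: |A| = 7, |A ∩ B| = 0; needs |A ∩ B| / |A| > 1/4 — false.

2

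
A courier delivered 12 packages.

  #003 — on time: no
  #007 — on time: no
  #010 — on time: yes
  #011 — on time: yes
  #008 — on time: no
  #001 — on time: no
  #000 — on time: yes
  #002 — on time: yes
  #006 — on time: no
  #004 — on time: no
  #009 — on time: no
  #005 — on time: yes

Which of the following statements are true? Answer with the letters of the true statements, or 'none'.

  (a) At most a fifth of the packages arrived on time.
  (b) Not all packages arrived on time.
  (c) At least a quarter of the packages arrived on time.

(b), (c)

|A| = 12, |A ∩ B| = 5, |A ∖ B| = 7.
(a) |A ∩ B| / |A| ≤ 1/5: fails.
(b) A ⊄ B (|A ∖ B| ≥ 1): holds.
(c) |A ∩ B| / |A| ≥ 1/4: holds.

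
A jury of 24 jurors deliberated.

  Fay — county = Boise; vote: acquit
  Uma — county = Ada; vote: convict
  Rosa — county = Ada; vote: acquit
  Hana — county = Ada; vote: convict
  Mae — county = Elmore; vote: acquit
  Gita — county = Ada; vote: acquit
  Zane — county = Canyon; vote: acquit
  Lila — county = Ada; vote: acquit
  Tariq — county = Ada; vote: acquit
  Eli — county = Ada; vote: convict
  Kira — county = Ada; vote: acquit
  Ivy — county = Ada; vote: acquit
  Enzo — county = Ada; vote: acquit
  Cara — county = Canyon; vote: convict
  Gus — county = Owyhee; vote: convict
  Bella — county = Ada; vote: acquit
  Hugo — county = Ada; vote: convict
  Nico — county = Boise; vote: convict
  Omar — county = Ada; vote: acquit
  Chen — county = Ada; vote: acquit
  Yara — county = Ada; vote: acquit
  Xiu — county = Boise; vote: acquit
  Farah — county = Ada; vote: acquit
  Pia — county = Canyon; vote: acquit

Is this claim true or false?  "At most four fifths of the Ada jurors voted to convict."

The determiner here denotes the relation: |A ∩ B| / |A| ≤ 4/5.
|A| = 16, |A ∩ B| = 4, |A ∖ B| = 12.
|A ∩ B|/|A| = 4/16, so the statement is true.

True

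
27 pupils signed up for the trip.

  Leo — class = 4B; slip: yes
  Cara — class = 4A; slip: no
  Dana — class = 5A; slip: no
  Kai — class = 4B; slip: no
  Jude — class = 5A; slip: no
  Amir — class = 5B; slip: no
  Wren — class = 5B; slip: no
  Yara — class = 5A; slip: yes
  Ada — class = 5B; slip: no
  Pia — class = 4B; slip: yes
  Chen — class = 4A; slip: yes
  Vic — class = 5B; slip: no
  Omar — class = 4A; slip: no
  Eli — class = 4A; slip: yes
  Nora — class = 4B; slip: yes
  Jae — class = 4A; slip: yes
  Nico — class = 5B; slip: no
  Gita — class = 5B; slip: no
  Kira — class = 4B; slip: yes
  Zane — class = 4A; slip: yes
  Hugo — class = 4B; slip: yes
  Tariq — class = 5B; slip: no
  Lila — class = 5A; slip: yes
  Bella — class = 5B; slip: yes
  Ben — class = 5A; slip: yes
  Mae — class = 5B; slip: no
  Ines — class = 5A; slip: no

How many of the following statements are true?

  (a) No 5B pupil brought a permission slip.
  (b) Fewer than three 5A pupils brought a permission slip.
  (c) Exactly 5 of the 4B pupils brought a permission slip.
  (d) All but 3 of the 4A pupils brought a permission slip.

1

(a) 5B: |A| = 9, |A ∩ B| = 1; needs A ∩ B = ∅ (|A ∩ B| = 0) — false.
(b) 5A: |A| = 6, |A ∩ B| = 3; needs |A ∩ B| < 3 — false.
(c) 4B: |A| = 6, |A ∩ B| = 5; needs |A ∩ B| = 5 — true.
(d) 4A: |A| = 6, |A ∩ B| = 4; needs |A ∖ B| = 3 — false.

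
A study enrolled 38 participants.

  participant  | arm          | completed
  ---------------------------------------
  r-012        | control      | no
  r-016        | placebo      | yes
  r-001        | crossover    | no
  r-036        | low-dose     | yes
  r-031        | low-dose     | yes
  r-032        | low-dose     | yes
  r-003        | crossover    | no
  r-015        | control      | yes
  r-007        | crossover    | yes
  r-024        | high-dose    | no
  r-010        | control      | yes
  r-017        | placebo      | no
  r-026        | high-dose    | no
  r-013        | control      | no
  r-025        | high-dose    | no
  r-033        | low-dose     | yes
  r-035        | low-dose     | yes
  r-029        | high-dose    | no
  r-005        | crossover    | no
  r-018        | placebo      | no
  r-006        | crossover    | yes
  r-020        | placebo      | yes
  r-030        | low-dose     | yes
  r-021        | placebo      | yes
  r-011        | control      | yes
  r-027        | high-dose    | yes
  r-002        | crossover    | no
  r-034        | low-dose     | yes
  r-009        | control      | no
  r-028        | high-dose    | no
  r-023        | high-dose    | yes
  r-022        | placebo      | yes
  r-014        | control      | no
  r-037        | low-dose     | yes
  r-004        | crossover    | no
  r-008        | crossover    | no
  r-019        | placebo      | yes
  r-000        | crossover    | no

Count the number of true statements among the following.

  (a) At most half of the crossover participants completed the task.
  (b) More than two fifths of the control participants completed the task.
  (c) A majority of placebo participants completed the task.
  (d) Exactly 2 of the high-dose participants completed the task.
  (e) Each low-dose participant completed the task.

(a) crossover: |A| = 9, |A ∩ B| = 2; needs |A ∩ B| ≤ |A ∖ B| — true.
(b) control: |A| = 7, |A ∩ B| = 3; needs |A ∩ B| / |A| > 2/5 — true.
(c) placebo: |A| = 7, |A ∩ B| = 5; needs |A ∩ B| > |A ∖ B| — true.
(d) high-dose: |A| = 7, |A ∩ B| = 2; needs |A ∩ B| = 2 — true.
(e) low-dose: |A| = 8, |A ∩ B| = 8; needs A ⊆ B, i.e. every element of A is in B (|A ∖ B| = 0) — true.

5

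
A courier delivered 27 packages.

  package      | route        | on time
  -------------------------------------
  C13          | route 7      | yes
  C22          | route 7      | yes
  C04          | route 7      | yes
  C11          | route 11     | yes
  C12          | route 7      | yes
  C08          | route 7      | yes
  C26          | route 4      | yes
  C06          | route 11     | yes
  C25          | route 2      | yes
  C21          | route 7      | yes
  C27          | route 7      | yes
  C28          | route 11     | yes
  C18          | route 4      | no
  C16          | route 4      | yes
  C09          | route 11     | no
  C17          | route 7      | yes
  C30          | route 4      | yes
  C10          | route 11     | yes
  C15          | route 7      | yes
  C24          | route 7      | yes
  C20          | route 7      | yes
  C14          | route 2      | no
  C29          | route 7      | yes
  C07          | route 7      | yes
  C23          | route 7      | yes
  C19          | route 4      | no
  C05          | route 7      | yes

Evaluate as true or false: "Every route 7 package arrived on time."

True

The determiner here denotes the relation: A ⊆ B, i.e. every element of A is in B (|A ∖ B| = 0).
|A| = 15, |A ∩ B| = 15, |A ∖ B| = 0.
So the statement is true.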